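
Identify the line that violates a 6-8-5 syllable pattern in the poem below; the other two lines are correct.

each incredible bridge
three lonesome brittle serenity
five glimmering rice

Line 1: "each incredible bridge": 1+4+1 = 6 ✓
Line 2: "three lonesome brittle serenity": 1+2+2+4 = 9 (expected 8)
Line 3: "five glimmering rice": 1+3+1 = 5 ✓

The second line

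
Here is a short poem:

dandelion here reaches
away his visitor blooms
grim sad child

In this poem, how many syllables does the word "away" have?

2

"away" has 2 syllables.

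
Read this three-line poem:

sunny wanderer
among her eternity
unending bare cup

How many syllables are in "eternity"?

"eternity" has 4 syllables.

4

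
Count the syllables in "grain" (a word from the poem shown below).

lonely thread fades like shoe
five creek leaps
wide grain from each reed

1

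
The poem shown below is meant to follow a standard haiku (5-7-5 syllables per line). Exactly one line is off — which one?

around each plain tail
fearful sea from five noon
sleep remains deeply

Line 1: around (2), each (1), plain (1), tail (1) → 5 ✓
Line 2: fearful (2), sea (1), from (1), five (1), noon (1) → 6 (expected 7)
Line 3: sleep (1), remains (2), deeply (2) → 5 ✓

Line 2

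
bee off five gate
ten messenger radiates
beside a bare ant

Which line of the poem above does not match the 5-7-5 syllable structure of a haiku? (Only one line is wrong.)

Line 1: "bee off five gate": 1+1+1+1 = 4 (expected 5)
Line 2: "ten messenger radiates": 1+3+3 = 7 ✓
Line 3: "beside a bare ant": 2+1+1+1 = 5 ✓

Line 1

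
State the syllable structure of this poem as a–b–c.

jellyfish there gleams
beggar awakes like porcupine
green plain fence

Line 1: "jellyfish there gleams": 3+1+1 = 5
Line 2: "beggar awakes like porcupine": 2+2+1+3 = 8
Line 3: "green plain fence": 1+1+1 = 3

5–8–3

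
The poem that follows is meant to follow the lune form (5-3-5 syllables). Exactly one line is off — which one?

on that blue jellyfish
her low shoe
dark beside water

Line 1: on(1) + that(1) + blue(1) + jellyfish(3) = 6 (expected 5)
Line 2: her(1) + low(1) + shoe(1) = 3 ✓
Line 3: dark(1) + beside(2) + water(2) = 5 ✓

The first line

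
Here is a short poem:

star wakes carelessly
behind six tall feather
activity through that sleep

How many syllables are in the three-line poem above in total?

18

Line 1: "star wakes carelessly": 1+1+3 = 5
Line 2: "behind six tall feather": 2+1+1+2 = 6
Line 3: "activity through that sleep": 4+1+1+1 = 7
Total: 5 + 6 + 7 = 18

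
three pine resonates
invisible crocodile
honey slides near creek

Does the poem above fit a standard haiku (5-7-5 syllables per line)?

Line 1: "three pine resonates": 1+1+3 = 5 ✓
Line 2: "invisible crocodile": 4+3 = 7 ✓
Line 3: "honey slides near creek": 2+1+1+1 = 5 ✓

Yes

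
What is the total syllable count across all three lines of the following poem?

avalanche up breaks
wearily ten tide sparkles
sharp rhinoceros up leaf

19

Line 1: "avalanche up breaks": 3+1+1 = 5
Line 2: "wearily ten tide sparkles": 3+1+1+2 = 7
Line 3: "sharp rhinoceros up leaf": 1+4+1+1 = 7
Total: 5 + 7 + 7 = 19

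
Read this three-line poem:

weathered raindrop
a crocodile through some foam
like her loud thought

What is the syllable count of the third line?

4

The third line: "like her loud thought": 1+1+1+1 = 4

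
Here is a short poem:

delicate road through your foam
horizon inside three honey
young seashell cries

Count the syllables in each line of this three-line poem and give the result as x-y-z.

Line 1: "delicate road through your foam": 3+1+1+1+1 = 7
Line 2: "horizon inside three honey": 3+2+1+2 = 8
Line 3: "young seashell cries": 1+2+1 = 4

7-8-4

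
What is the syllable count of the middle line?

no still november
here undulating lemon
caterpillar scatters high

7

The middle line: here (1), undulating (4), lemon (2) → 7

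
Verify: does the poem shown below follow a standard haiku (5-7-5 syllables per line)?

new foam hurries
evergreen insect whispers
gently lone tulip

Line 1: new (1), foam (1), hurries (2) → 4 (expected 5)
Line 2: evergreen (3), insect (2), whispers (2) → 7 ✓
Line 3: gently (2), lone (1), tulip (2) → 5 ✓

No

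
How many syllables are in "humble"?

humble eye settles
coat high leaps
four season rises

2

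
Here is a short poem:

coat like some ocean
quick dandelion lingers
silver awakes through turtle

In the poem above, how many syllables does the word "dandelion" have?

4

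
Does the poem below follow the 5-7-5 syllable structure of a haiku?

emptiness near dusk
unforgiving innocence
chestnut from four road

Line 1: emptiness(3) + near(1) + dusk(1) = 5 ✓
Line 2: unforgiving(4) + innocence(3) = 7 ✓
Line 3: chestnut(2) + from(1) + four(1) + road(1) = 5 ✓

Yes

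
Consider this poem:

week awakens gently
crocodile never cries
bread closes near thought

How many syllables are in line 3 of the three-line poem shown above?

Line 3: bread(1) + closes(2) + near(1) + thought(1) = 5

5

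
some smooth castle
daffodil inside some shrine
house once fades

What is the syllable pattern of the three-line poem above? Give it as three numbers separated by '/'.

Line 1: some (1), smooth (1), castle (2) → 4
Line 2: daffodil (3), inside (2), some (1), shrine (1) → 7
Line 3: house (1), once (1), fades (1) → 3

4/7/3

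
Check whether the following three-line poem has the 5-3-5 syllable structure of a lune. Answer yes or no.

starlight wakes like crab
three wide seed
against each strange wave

Yes

Line 1: "starlight wakes like crab": 2+1+1+1 = 5 ✓
Line 2: "three wide seed": 1+1+1 = 3 ✓
Line 3: "against each strange wave": 2+1+1+1 = 5 ✓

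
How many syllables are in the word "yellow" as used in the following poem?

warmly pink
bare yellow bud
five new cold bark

2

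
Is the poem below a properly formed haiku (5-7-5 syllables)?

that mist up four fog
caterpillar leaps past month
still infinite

Line 1: that (1), mist (1), up (1), four (1), fog (1) → 5 ✓
Line 2: caterpillar (4), leaps (1), past (1), month (1) → 7 ✓
Line 3: still (1), infinite (3) → 4 (expected 5)

No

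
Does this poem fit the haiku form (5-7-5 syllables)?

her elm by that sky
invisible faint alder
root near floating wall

Line 1: her(1) + elm(1) + by(1) + that(1) + sky(1) = 5 ✓
Line 2: invisible(4) + faint(1) + alder(2) = 7 ✓
Line 3: root(1) + near(1) + floating(2) + wall(1) = 5 ✓

Yes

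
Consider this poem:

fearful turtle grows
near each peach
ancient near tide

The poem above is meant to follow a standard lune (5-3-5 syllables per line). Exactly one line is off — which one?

The third line

Line 1: fearful(2) + turtle(2) + grows(1) = 5 ✓
Line 2: near(1) + each(1) + peach(1) = 3 ✓
Line 3: ancient(2) + near(1) + tide(1) = 4 (expected 5)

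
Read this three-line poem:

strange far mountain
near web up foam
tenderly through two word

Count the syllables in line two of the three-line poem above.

4

Line two: "near web up foam": 1+1+1+1 = 4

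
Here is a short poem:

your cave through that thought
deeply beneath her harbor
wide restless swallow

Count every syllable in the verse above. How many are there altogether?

17

Line 1: your (1), cave (1), through (1), that (1), thought (1) → 5
Line 2: deeply (2), beneath (2), her (1), harbor (2) → 7
Line 3: wide (1), restless (2), swallow (2) → 5
Total: 5 + 7 + 5 = 17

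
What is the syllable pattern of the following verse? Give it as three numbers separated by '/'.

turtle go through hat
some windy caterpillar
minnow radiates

5/7/5

Line 1: turtle (2), go (1), through (1), hat (1) → 5
Line 2: some (1), windy (2), caterpillar (4) → 7
Line 3: minnow (2), radiates (3) → 5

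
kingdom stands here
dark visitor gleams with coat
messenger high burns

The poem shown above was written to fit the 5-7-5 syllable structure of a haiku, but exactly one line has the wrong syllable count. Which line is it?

The first line

Line 1: kingdom (2), stands (1), here (1) → 4 (expected 5)
Line 2: dark (1), visitor (3), gleams (1), with (1), coat (1) → 7 ✓
Line 3: messenger (3), high (1), burns (1) → 5 ✓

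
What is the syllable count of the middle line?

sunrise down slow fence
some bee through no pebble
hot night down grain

The middle line: some (1), bee (1), through (1), no (1), pebble (2) → 6

6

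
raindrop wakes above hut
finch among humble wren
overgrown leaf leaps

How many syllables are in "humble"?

"humble" has 2 syllables.

2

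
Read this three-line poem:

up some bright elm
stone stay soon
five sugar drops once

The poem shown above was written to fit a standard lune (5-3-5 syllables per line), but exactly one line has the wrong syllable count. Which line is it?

Line 1

Line 1: "up some bright elm": 1+1+1+1 = 4 (expected 5)
Line 2: "stone stay soon": 1+1+1 = 3 ✓
Line 3: "five sugar drops once": 1+2+1+1 = 5 ✓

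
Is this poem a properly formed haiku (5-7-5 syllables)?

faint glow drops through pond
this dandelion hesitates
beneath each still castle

Line 1: faint (1), glow (1), drops (1), through (1), pond (1) → 5 ✓
Line 2: this (1), dandelion (4), hesitates (3) → 8 (expected 7)
Line 3: beneath (2), each (1), still (1), castle (2) → 6 (expected 5)

No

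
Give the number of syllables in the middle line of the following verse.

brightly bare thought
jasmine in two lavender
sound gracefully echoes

The middle line: "jasmine in two lavender": 2+1+1+3 = 7

7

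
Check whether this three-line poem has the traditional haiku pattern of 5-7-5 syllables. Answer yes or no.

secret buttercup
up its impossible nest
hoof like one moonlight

Yes

Line 1: secret(2) + buttercup(3) = 5 ✓
Line 2: up(1) + its(1) + impossible(4) + nest(1) = 7 ✓
Line 3: hoof(1) + like(1) + one(1) + moonlight(2) = 5 ✓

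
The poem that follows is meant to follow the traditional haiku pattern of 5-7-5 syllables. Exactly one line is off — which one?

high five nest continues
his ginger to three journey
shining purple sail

Line 1: high (1), five (1), nest (1), continues (3) → 6 (expected 5)
Line 2: his (1), ginger (2), to (1), three (1), journey (2) → 7 ✓
Line 3: shining (2), purple (2), sail (1) → 5 ✓

The first line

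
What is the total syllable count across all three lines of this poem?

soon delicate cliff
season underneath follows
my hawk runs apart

Line 1: soon (1), delicate (3), cliff (1) → 5
Line 2: season (2), underneath (3), follows (2) → 7
Line 3: my (1), hawk (1), runs (1), apart (2) → 5
Total: 5 + 7 + 5 = 17

17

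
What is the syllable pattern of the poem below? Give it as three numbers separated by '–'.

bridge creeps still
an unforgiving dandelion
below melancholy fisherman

Line 1: bridge (1), creeps (1), still (1) → 3
Line 2: an (1), unforgiving (4), dandelion (4) → 9
Line 3: below (2), melancholy (4), fisherman (3) → 9

3–9–9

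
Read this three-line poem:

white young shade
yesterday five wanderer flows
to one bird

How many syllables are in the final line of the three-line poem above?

The final line: "to one bird": 1+1+1 = 3

3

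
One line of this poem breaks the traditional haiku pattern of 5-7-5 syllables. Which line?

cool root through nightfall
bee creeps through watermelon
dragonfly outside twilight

Line 1: "cool root through nightfall": 1+1+1+2 = 5 ✓
Line 2: "bee creeps through watermelon": 1+1+1+4 = 7 ✓
Line 3: "dragonfly outside twilight": 3+2+2 = 7 (expected 5)

The third line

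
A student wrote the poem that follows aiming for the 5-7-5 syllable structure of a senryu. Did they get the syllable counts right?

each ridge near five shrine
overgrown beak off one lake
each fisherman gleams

Yes

Line 1: each(1) + ridge(1) + near(1) + five(1) + shrine(1) = 5 ✓
Line 2: overgrown(3) + beak(1) + off(1) + one(1) + lake(1) = 7 ✓
Line 3: each(1) + fisherman(3) + gleams(1) = 5 ✓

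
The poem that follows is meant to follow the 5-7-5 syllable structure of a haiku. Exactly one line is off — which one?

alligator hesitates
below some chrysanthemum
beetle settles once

Line 1: alligator(4) + hesitates(3) = 7 (expected 5)
Line 2: below(2) + some(1) + chrysanthemum(4) = 7 ✓
Line 3: beetle(2) + settles(2) + once(1) = 5 ✓

Line 1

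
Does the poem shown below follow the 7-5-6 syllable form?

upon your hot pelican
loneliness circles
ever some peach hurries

Yes

Line 1: "upon your hot pelican": 2+1+1+3 = 7 ✓
Line 2: "loneliness circles": 3+2 = 5 ✓
Line 3: "ever some peach hurries": 2+1+1+2 = 6 ✓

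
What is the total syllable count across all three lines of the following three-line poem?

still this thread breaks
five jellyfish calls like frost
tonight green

14

Line 1: "still this thread breaks": 1+1+1+1 = 4
Line 2: "five jellyfish calls like frost": 1+3+1+1+1 = 7
Line 3: "tonight green": 2+1 = 3
Total: 4 + 7 + 3 = 14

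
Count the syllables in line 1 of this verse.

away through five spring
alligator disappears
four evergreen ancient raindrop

5

Line 1: "away through five spring": 2+1+1+1 = 5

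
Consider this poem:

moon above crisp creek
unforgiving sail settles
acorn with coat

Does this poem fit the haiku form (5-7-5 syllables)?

No

Line 1: moon (1), above (2), crisp (1), creek (1) → 5 ✓
Line 2: unforgiving (4), sail (1), settles (2) → 7 ✓
Line 3: acorn (2), with (1), coat (1) → 4 (expected 5)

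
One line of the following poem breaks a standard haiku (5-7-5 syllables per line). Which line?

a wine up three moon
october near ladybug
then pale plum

The third line

Line 1: a (1), wine (1), up (1), three (1), moon (1) → 5 ✓
Line 2: october (3), near (1), ladybug (3) → 7 ✓
Line 3: then (1), pale (1), plum (1) → 3 (expected 5)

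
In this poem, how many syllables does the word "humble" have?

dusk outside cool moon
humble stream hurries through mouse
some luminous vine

"humble" has 2 syllables.

2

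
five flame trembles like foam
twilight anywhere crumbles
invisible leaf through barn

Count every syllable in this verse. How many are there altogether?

Line 1: five(1) + flame(1) + trembles(2) + like(1) + foam(1) = 6
Line 2: twilight(2) + anywhere(3) + crumbles(2) = 7
Line 3: invisible(4) + leaf(1) + through(1) + barn(1) = 7
Total: 6 + 7 + 7 = 20

20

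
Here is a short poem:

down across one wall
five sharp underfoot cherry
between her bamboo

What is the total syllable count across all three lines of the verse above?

17

Line 1: down(1) + across(2) + one(1) + wall(1) = 5
Line 2: five(1) + sharp(1) + underfoot(3) + cherry(2) = 7
Line 3: between(2) + her(1) + bamboo(2) = 5
Total: 5 + 7 + 5 = 17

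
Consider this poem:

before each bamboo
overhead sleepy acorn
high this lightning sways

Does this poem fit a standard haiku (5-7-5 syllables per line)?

Line 1: before (2), each (1), bamboo (2) → 5 ✓
Line 2: overhead (3), sleepy (2), acorn (2) → 7 ✓
Line 3: high (1), this (1), lightning (2), sways (1) → 5 ✓

Yes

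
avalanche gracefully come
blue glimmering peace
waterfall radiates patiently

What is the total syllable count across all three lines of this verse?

Line 1: "avalanche gracefully come": 3+3+1 = 7
Line 2: "blue glimmering peace": 1+3+1 = 5
Line 3: "waterfall radiates patiently": 3+3+3 = 9
Total: 7 + 5 + 9 = 21

21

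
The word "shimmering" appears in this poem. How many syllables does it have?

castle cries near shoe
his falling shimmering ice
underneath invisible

"shimmering" has 3 syllables.

3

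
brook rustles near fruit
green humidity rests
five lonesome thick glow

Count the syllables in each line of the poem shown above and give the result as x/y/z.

5/6/5

Line 1: brook (1), rustles (2), near (1), fruit (1) → 5
Line 2: green (1), humidity (4), rests (1) → 6
Line 3: five (1), lonesome (2), thick (1), glow (1) → 5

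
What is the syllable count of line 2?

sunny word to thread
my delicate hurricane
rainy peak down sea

7

Line 2: my (1), delicate (3), hurricane (3) → 7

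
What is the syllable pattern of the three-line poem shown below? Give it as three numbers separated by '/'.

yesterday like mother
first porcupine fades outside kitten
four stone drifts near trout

6/9/5

Line 1: yesterday (3), like (1), mother (2) → 6
Line 2: first (1), porcupine (3), fades (1), outside (2), kitten (2) → 9
Line 3: four (1), stone (1), drifts (1), near (1), trout (1) → 5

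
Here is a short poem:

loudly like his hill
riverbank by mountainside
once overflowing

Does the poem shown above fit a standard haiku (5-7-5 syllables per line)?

Yes

Line 1: "loudly like his hill": 2+1+1+1 = 5 ✓
Line 2: "riverbank by mountainside": 3+1+3 = 7 ✓
Line 3: "once overflowing": 1+4 = 5 ✓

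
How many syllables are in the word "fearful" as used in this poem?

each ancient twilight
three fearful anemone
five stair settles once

2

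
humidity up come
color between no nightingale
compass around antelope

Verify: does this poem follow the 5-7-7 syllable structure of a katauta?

No

Line 1: "humidity up come": 4+1+1 = 6 (expected 5)
Line 2: "color between no nightingale": 2+2+1+3 = 8 (expected 7)
Line 3: "compass around antelope": 2+2+3 = 7 ✓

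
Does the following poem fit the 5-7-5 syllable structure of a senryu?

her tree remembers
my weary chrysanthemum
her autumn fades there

Yes

Line 1: her(1) + tree(1) + remembers(3) = 5 ✓
Line 2: my(1) + weary(2) + chrysanthemum(4) = 7 ✓
Line 3: her(1) + autumn(2) + fades(1) + there(1) = 5 ✓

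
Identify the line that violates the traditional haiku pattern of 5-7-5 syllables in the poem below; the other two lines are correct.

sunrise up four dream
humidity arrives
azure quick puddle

Line 2

Line 1: sunrise (2), up (1), four (1), dream (1) → 5 ✓
Line 2: humidity (4), arrives (2) → 6 (expected 7)
Line 3: azure (2), quick (1), puddle (2) → 5 ✓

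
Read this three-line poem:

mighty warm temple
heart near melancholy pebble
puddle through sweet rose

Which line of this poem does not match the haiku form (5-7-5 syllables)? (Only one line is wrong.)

Line 1: mighty(2) + warm(1) + temple(2) = 5 ✓
Line 2: heart(1) + near(1) + melancholy(4) + pebble(2) = 8 (expected 7)
Line 3: puddle(2) + through(1) + sweet(1) + rose(1) = 5 ✓

Line 2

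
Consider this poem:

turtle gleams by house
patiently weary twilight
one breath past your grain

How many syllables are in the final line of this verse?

The final line: one (1), breath (1), past (1), your (1), grain (1) → 5

5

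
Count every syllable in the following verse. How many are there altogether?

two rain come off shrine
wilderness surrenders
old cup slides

14

Line 1: two (1), rain (1), come (1), off (1), shrine (1) → 5
Line 2: wilderness (3), surrenders (3) → 6
Line 3: old (1), cup (1), slides (1) → 3
Total: 5 + 6 + 3 = 14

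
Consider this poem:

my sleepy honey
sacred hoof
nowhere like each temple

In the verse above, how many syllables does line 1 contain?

5

Line 1: my(1) + sleepy(2) + honey(2) = 5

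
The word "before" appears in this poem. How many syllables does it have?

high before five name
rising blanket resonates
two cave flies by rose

2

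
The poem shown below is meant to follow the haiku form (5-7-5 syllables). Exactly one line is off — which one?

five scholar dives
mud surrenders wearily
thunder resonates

Line 1: five (1), scholar (2), dives (1) → 4 (expected 5)
Line 2: mud (1), surrenders (3), wearily (3) → 7 ✓
Line 3: thunder (2), resonates (3) → 5 ✓

The first line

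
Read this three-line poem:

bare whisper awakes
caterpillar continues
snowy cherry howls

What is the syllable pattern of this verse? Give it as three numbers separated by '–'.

5–7–5

Line 1: bare (1), whisper (2), awakes (2) → 5
Line 2: caterpillar (4), continues (3) → 7
Line 3: snowy (2), cherry (2), howls (1) → 5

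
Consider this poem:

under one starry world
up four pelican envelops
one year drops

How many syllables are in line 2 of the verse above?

8

Line 2: "up four pelican envelops": 1+1+3+3 = 8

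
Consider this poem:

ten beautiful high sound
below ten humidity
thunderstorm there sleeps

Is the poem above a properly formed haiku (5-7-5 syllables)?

No

Line 1: "ten beautiful high sound": 1+3+1+1 = 6 (expected 5)
Line 2: "below ten humidity": 2+1+4 = 7 ✓
Line 3: "thunderstorm there sleeps": 3+1+1 = 5 ✓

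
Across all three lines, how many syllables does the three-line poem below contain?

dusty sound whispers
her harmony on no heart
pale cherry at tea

17

Line 1: "dusty sound whispers": 2+1+2 = 5
Line 2: "her harmony on no heart": 1+3+1+1+1 = 7
Line 3: "pale cherry at tea": 1+2+1+1 = 5
Total: 5 + 7 + 5 = 17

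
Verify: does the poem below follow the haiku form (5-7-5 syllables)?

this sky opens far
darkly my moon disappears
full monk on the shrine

Yes

Line 1: this (1), sky (1), opens (2), far (1) → 5 ✓
Line 2: darkly (2), my (1), moon (1), disappears (3) → 7 ✓
Line 3: full (1), monk (1), on (1), the (1), shrine (1) → 5 ✓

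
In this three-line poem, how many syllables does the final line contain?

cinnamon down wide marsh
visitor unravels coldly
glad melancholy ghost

6

The final line: "glad melancholy ghost": 1+4+1 = 6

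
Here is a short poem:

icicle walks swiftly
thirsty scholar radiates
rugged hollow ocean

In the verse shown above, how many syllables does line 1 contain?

6

Line 1: icicle(3) + walks(1) + swiftly(2) = 6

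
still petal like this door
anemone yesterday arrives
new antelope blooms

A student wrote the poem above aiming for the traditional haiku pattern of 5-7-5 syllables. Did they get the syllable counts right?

Line 1: still (1), petal (2), like (1), this (1), door (1) → 6 (expected 5)
Line 2: anemone (4), yesterday (3), arrives (2) → 9 (expected 7)
Line 3: new (1), antelope (3), blooms (1) → 5 ✓

No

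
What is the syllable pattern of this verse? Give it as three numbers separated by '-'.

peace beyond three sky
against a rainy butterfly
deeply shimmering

Line 1: peace(1) + beyond(2) + three(1) + sky(1) = 5
Line 2: against(2) + a(1) + rainy(2) + butterfly(3) = 8
Line 3: deeply(2) + shimmering(3) = 5

5-8-5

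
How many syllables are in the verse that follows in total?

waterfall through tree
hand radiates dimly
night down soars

14

Line 1: "waterfall through tree": 3+1+1 = 5
Line 2: "hand radiates dimly": 1+3+2 = 6
Line 3: "night down soars": 1+1+1 = 3
Total: 5 + 6 + 3 = 14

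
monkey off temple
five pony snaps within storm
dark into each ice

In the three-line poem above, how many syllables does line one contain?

5

Line one: "monkey off temple": 2+1+2 = 5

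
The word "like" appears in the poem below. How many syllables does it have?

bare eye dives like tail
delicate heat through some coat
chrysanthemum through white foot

"like" has 1 syllable.

1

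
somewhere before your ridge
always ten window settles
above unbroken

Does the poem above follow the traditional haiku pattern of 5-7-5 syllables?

No

Line 1: somewhere (2), before (2), your (1), ridge (1) → 6 (expected 5)
Line 2: always (2), ten (1), window (2), settles (2) → 7 ✓
Line 3: above (2), unbroken (3) → 5 ✓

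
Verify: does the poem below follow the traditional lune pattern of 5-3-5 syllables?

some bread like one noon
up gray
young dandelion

No

Line 1: some (1), bread (1), like (1), one (1), noon (1) → 5 ✓
Line 2: up (1), gray (1) → 2 (expected 3)
Line 3: young (1), dandelion (4) → 5 ✓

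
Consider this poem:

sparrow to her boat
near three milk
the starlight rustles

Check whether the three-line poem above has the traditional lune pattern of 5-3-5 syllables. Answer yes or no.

Yes

Line 1: "sparrow to her boat": 2+1+1+1 = 5 ✓
Line 2: "near three milk": 1+1+1 = 3 ✓
Line 3: "the starlight rustles": 1+2+2 = 5 ✓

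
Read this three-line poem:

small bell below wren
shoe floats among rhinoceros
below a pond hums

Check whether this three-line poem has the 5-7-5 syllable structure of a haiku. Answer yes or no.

No

Line 1: small (1), bell (1), below (2), wren (1) → 5 ✓
Line 2: shoe (1), floats (1), among (2), rhinoceros (4) → 8 (expected 7)
Line 3: below (2), a (1), pond (1), hums (1) → 5 ✓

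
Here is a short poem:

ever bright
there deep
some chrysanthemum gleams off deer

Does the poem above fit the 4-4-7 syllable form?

Line 1: ever (2), bright (1) → 3 (expected 4)
Line 2: there (1), deep (1) → 2 (expected 4)
Line 3: some (1), chrysanthemum (4), gleams (1), off (1), deer (1) → 8 (expected 7)

No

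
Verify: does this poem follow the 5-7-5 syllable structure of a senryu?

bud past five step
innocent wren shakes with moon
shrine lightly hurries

Line 1: bud (1), past (1), five (1), step (1) → 4 (expected 5)
Line 2: innocent (3), wren (1), shakes (1), with (1), moon (1) → 7 ✓
Line 3: shrine (1), lightly (2), hurries (2) → 5 ✓

No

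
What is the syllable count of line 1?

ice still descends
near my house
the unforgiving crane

4

Line 1: "ice still descends": 1+1+2 = 4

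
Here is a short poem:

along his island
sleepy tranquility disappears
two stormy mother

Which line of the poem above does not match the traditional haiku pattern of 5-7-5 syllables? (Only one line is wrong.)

Line 1: "along his island": 2+1+2 = 5 ✓
Line 2: "sleepy tranquility disappears": 2+4+3 = 9 (expected 7)
Line 3: "two stormy mother": 1+2+2 = 5 ✓

Line 2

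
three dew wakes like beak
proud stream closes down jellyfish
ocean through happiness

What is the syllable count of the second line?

The second line: proud(1) + stream(1) + closes(2) + down(1) + jellyfish(3) = 8

8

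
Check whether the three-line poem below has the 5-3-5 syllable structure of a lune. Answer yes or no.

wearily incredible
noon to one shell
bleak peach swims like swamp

Line 1: wearily (3), incredible (4) → 7 (expected 5)
Line 2: noon (1), to (1), one (1), shell (1) → 4 (expected 3)
Line 3: bleak (1), peach (1), swims (1), like (1), swamp (1) → 5 ✓

No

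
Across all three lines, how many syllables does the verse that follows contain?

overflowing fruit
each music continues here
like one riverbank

17

Line 1: overflowing (4), fruit (1) → 5
Line 2: each (1), music (2), continues (3), here (1) → 7
Line 3: like (1), one (1), riverbank (3) → 5
Total: 5 + 7 + 5 = 17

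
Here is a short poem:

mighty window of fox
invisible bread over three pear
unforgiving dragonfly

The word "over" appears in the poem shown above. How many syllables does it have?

"over" has 2 syllables.

2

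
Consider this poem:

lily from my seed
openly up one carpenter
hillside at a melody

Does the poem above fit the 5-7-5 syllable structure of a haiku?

Line 1: lily(2) + from(1) + my(1) + seed(1) = 5 ✓
Line 2: openly(3) + up(1) + one(1) + carpenter(3) = 8 (expected 7)
Line 3: hillside(2) + at(1) + a(1) + melody(3) = 7 (expected 5)

No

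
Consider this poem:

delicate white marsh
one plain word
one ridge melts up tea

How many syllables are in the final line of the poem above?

The final line: "one ridge melts up tea": 1+1+1+1+1 = 5

5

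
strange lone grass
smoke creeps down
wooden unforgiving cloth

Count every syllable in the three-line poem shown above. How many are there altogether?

Line 1: strange(1) + lone(1) + grass(1) = 3
Line 2: smoke(1) + creeps(1) + down(1) = 3
Line 3: wooden(2) + unforgiving(4) + cloth(1) = 7
Total: 3 + 3 + 7 = 13

13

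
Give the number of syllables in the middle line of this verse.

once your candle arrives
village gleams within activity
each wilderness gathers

The middle line: village (2), gleams (1), within (2), activity (4) → 9

9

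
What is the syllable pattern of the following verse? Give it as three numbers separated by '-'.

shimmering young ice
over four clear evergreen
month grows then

Line 1: shimmering(3) + young(1) + ice(1) = 5
Line 2: over(2) + four(1) + clear(1) + evergreen(3) = 7
Line 3: month(1) + grows(1) + then(1) = 3

5-7-3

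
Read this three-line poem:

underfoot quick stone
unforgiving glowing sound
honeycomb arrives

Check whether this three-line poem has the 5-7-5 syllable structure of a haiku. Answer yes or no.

Line 1: underfoot(3) + quick(1) + stone(1) = 5 ✓
Line 2: unforgiving(4) + glowing(2) + sound(1) = 7 ✓
Line 3: honeycomb(3) + arrives(2) = 5 ✓

Yes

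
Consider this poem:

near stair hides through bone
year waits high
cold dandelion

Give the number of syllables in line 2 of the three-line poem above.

3

Line 2: year (1), waits (1), high (1) → 3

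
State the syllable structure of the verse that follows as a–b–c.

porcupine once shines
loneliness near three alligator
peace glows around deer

Line 1: porcupine(3) + once(1) + shines(1) = 5
Line 2: loneliness(3) + near(1) + three(1) + alligator(4) = 9
Line 3: peace(1) + glows(1) + around(2) + deer(1) = 5

5–9–5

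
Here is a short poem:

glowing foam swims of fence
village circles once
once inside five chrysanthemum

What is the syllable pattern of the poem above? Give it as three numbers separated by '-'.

Line 1: glowing (2), foam (1), swims (1), of (1), fence (1) → 6
Line 2: village (2), circles (2), once (1) → 5
Line 3: once (1), inside (2), five (1), chrysanthemum (4) → 8

6-5-8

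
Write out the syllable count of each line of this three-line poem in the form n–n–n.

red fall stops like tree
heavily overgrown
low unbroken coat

Line 1: "red fall stops like tree": 1+1+1+1+1 = 5
Line 2: "heavily overgrown": 3+3 = 6
Line 3: "low unbroken coat": 1+3+1 = 5

5–6–5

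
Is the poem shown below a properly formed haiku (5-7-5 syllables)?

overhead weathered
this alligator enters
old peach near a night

Yes

Line 1: "overhead weathered": 3+2 = 5 ✓
Line 2: "this alligator enters": 1+4+2 = 7 ✓
Line 3: "old peach near a night": 1+1+1+1+1 = 5 ✓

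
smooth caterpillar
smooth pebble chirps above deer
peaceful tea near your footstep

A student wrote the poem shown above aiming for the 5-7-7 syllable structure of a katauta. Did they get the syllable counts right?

Yes

Line 1: smooth (1), caterpillar (4) → 5 ✓
Line 2: smooth (1), pebble (2), chirps (1), above (2), deer (1) → 7 ✓
Line 3: peaceful (2), tea (1), near (1), your (1), footstep (2) → 7 ✓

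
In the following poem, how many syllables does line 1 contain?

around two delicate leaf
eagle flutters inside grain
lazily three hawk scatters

7

Line 1: around (2), two (1), delicate (3), leaf (1) → 7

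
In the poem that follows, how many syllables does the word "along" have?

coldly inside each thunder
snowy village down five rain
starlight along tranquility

2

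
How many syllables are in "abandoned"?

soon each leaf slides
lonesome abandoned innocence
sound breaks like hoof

3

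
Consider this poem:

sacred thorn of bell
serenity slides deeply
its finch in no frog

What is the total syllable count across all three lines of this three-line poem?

17

Line 1: sacred(2) + thorn(1) + of(1) + bell(1) = 5
Line 2: serenity(4) + slides(1) + deeply(2) = 7
Line 3: its(1) + finch(1) + in(1) + no(1) + frog(1) = 5
Total: 5 + 7 + 5 = 17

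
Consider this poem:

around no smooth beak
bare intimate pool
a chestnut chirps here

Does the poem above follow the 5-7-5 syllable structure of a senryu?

Line 1: around(2) + no(1) + smooth(1) + beak(1) = 5 ✓
Line 2: bare(1) + intimate(3) + pool(1) = 5 (expected 7)
Line 3: a(1) + chestnut(2) + chirps(1) + here(1) = 5 ✓

No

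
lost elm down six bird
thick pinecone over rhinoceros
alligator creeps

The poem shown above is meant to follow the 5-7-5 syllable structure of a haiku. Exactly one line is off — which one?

Line 2

Line 1: "lost elm down six bird": 1+1+1+1+1 = 5 ✓
Line 2: "thick pinecone over rhinoceros": 1+2+2+4 = 9 (expected 7)
Line 3: "alligator creeps": 4+1 = 5 ✓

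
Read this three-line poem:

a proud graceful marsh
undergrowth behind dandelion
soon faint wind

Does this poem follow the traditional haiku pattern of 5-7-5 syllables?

Line 1: a(1) + proud(1) + graceful(2) + marsh(1) = 5 ✓
Line 2: undergrowth(3) + behind(2) + dandelion(4) = 9 (expected 7)
Line 3: soon(1) + faint(1) + wind(1) = 3 (expected 5)

No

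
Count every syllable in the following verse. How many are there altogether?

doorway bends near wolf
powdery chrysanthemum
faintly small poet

17

Line 1: doorway(2) + bends(1) + near(1) + wolf(1) = 5
Line 2: powdery(3) + chrysanthemum(4) = 7
Line 3: faintly(2) + small(1) + poet(2) = 5
Total: 5 + 7 + 5 = 17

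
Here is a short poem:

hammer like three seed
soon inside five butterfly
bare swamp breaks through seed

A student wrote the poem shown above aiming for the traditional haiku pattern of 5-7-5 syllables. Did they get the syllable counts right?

Line 1: hammer (2), like (1), three (1), seed (1) → 5 ✓
Line 2: soon (1), inside (2), five (1), butterfly (3) → 7 ✓
Line 3: bare (1), swamp (1), breaks (1), through (1), seed (1) → 5 ✓

Yes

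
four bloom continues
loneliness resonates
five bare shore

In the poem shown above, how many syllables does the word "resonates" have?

3

"resonates" has 3 syllables.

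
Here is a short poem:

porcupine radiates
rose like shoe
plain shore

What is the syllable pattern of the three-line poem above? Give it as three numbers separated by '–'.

6–3–2

Line 1: porcupine(3) + radiates(3) = 6
Line 2: rose(1) + like(1) + shoe(1) = 3
Line 3: plain(1) + shore(1) = 2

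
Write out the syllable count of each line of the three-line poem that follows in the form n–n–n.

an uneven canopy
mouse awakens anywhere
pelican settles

Line 1: an (1), uneven (3), canopy (3) → 7
Line 2: mouse (1), awakens (3), anywhere (3) → 7
Line 3: pelican (3), settles (2) → 5

7–7–5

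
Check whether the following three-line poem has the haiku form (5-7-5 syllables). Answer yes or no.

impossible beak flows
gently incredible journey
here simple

No

Line 1: impossible (4), beak (1), flows (1) → 6 (expected 5)
Line 2: gently (2), incredible (4), journey (2) → 8 (expected 7)
Line 3: here (1), simple (2) → 3 (expected 5)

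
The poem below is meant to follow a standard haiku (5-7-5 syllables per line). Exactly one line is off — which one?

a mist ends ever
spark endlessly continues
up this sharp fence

Line 3

Line 1: "a mist ends ever": 1+1+1+2 = 5 ✓
Line 2: "spark endlessly continues": 1+3+3 = 7 ✓
Line 3: "up this sharp fence": 1+1+1+1 = 4 (expected 5)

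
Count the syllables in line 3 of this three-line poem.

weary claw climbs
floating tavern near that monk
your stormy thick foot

5

Line 3: "your stormy thick foot": 1+2+1+1 = 5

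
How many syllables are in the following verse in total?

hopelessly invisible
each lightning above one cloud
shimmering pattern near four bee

Line 1: hopelessly(3) + invisible(4) = 7
Line 2: each(1) + lightning(2) + above(2) + one(1) + cloud(1) = 7
Line 3: shimmering(3) + pattern(2) + near(1) + four(1) + bee(1) = 8
Total: 7 + 7 + 8 = 22

22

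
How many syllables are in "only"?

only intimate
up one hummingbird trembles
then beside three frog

2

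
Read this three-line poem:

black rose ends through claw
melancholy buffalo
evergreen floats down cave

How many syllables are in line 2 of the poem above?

7

Line 2: melancholy (4), buffalo (3) → 7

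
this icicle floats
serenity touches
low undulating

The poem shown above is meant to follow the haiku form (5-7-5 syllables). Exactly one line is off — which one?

Line 1: "this icicle floats": 1+3+1 = 5 ✓
Line 2: "serenity touches": 4+2 = 6 (expected 7)
Line 3: "low undulating": 1+4 = 5 ✓

Line 2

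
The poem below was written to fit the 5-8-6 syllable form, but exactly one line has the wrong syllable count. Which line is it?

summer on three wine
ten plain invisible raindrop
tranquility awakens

The third line

Line 1: summer (2), on (1), three (1), wine (1) → 5 ✓
Line 2: ten (1), plain (1), invisible (4), raindrop (2) → 8 ✓
Line 3: tranquility (4), awakens (3) → 7 (expected 6)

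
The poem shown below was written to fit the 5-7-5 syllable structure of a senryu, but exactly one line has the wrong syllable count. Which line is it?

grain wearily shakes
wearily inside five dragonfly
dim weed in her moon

Line 2

Line 1: grain(1) + wearily(3) + shakes(1) = 5 ✓
Line 2: wearily(3) + inside(2) + five(1) + dragonfly(3) = 9 (expected 7)
Line 3: dim(1) + weed(1) + in(1) + her(1) + moon(1) = 5 ✓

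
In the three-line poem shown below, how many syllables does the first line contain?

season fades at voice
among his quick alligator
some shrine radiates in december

5

The first line: season (2), fades (1), at (1), voice (1) → 5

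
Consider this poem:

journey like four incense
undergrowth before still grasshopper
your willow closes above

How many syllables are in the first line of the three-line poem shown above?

6

The first line: "journey like four incense": 2+1+1+2 = 6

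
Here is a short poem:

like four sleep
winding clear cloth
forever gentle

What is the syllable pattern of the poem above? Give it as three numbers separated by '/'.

3/4/5

Line 1: like(1) + four(1) + sleep(1) = 3
Line 2: winding(2) + clear(1) + cloth(1) = 4
Line 3: forever(3) + gentle(2) = 5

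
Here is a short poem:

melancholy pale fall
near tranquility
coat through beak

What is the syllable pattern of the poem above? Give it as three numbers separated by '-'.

Line 1: melancholy (4), pale (1), fall (1) → 6
Line 2: near (1), tranquility (4) → 5
Line 3: coat (1), through (1), beak (1) → 3

6-5-3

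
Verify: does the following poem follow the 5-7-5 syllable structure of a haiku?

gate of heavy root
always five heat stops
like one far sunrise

No

Line 1: "gate of heavy root": 1+1+2+1 = 5 ✓
Line 2: "always five heat stops": 2+1+1+1 = 5 (expected 7)
Line 3: "like one far sunrise": 1+1+1+2 = 5 ✓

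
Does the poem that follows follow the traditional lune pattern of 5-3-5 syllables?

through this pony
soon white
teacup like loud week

No

Line 1: through(1) + this(1) + pony(2) = 4 (expected 5)
Line 2: soon(1) + white(1) = 2 (expected 3)
Line 3: teacup(2) + like(1) + loud(1) + week(1) = 5 ✓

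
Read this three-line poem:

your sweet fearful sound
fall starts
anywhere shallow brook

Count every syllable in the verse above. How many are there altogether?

Line 1: "your sweet fearful sound": 1+1+2+1 = 5
Line 2: "fall starts": 1+1 = 2
Line 3: "anywhere shallow brook": 3+2+1 = 6
Total: 5 + 2 + 6 = 13

13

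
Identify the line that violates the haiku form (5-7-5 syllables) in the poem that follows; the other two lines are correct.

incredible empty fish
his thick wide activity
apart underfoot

Line 1

Line 1: incredible (4), empty (2), fish (1) → 7 (expected 5)
Line 2: his (1), thick (1), wide (1), activity (4) → 7 ✓
Line 3: apart (2), underfoot (3) → 5 ✓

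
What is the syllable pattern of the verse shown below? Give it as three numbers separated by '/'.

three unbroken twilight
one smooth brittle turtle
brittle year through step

6/6/5

Line 1: three (1), unbroken (3), twilight (2) → 6
Line 2: one (1), smooth (1), brittle (2), turtle (2) → 6
Line 3: brittle (2), year (1), through (1), step (1) → 5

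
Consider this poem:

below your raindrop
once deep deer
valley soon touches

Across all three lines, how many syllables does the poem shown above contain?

13

Line 1: below(2) + your(1) + raindrop(2) = 5
Line 2: once(1) + deep(1) + deer(1) = 3
Line 3: valley(2) + soon(1) + touches(2) = 5
Total: 5 + 3 + 5 = 13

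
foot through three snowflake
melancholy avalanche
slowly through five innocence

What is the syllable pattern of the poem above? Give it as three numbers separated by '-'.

5-7-7

Line 1: foot(1) + through(1) + three(1) + snowflake(2) = 5
Line 2: melancholy(4) + avalanche(3) = 7
Line 3: slowly(2) + through(1) + five(1) + innocence(3) = 7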